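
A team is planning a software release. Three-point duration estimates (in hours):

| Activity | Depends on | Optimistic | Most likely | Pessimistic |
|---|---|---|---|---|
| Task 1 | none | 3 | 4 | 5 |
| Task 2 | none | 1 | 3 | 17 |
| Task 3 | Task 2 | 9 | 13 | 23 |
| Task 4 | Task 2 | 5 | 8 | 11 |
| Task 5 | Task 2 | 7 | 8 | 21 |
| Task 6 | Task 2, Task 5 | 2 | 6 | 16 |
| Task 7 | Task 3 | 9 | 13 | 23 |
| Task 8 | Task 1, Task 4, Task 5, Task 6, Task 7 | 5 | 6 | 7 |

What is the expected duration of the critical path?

te_Task 1 = (3 + 4·4 + 5)/6 = 24/6 = 4
te_Task 2 = (1 + 4·3 + 17)/6 = 30/6 = 5
te_Task 3 = (9 + 4·13 + 23)/6 = 84/6 = 14
te_Task 4 = (5 + 4·8 + 11)/6 = 48/6 = 8
te_Task 5 = (7 + 4·8 + 21)/6 = 60/6 = 10
te_Task 6 = (2 + 4·6 + 16)/6 = 42/6 = 7
te_Task 7 = (9 + 4·13 + 23)/6 = 84/6 = 14
te_Task 8 = (5 + 4·6 + 7)/6 = 36/6 = 6

Forward pass:
ES_Task 1 = 0; EF_Task 1 = 4
ES_Task 2 = 0; EF_Task 2 = 5
ES_Task 3 = 5; EF_Task 3 = 5+14 = 19
ES_Task 4 = 5; EF_Task 4 = 5+8 = 13
ES_Task 5 = 5; EF_Task 5 = 5+10 = 15
ES_Task 6 = max(EF_Task 2=5, EF_Task 5=15) = 15; EF_Task 6 = 15+7 = 22
ES_Task 7 = 19; EF_Task 7 = 19+14 = 33
ES_Task 8 = max(EF_Task 1=4, EF_Task 4=13, EF_Task 5=15, EF_Task 6=22, EF_Task 7=33) = 33; EF_Task 8 = 33+6 = 39
Expected project duration μ = 39 hours. Critical path: Task 2 → Task 3 → Task 7 → Task 8.

39 hours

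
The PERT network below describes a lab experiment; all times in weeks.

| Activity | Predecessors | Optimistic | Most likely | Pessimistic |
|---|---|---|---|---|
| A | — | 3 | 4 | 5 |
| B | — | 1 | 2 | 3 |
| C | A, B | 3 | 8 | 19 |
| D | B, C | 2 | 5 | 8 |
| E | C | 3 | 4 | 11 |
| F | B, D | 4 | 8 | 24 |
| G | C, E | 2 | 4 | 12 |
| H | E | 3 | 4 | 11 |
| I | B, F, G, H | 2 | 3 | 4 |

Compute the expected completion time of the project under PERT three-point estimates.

te_A = (3 + 4·4 + 5)/6 = 24/6 = 4
te_B = (1 + 4·2 + 3)/6 = 12/6 = 2
te_C = (3 + 4·8 + 19)/6 = 54/6 = 9
te_D = (2 + 4·5 + 8)/6 = 30/6 = 5
te_E = (3 + 4·4 + 11)/6 = 30/6 = 5
te_F = (4 + 4·8 + 24)/6 = 60/6 = 10
te_G = (2 + 4·4 + 12)/6 = 30/6 = 5
te_H = (3 + 4·4 + 11)/6 = 30/6 = 5
te_I = (2 + 4·3 + 4)/6 = 18/6 = 3

Forward pass:
ES_A = 0; EF_A = 4
ES_B = 0; EF_B = 2
ES_C = max(EF_A=4, EF_B=2) = 4; EF_C = 4+9 = 13
ES_D = max(EF_B=2, EF_C=13) = 13; EF_D = 13+5 = 18
ES_E = 13; EF_E = 13+5 = 18
ES_F = max(EF_B=2, EF_D=18) = 18; EF_F = 18+10 = 28
ES_G = max(EF_C=13, EF_E=18) = 18; EF_G = 18+5 = 23
ES_H = 18; EF_H = 18+5 = 23
ES_I = max(EF_B=2, EF_F=28, EF_G=23, EF_H=23) = 28; EF_I = 28+3 = 31
Expected project duration μ = 31 weeks. Critical path: A → C → D → F → I.

31 weeks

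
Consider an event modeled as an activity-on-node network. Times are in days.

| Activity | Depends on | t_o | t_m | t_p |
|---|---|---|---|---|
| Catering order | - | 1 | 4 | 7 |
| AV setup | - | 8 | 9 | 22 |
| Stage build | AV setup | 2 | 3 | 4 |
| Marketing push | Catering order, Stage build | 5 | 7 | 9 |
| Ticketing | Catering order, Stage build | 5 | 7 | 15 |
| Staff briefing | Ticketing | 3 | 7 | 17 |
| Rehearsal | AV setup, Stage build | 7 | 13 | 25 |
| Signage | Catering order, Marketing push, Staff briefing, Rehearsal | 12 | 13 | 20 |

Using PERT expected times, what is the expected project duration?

te_Catering order = (1 + 4·4 + 7)/6 = 24/6 = 4
te_AV setup = (8 + 4·9 + 22)/6 = 66/6 = 11
te_Stage build = (2 + 4·3 + 4)/6 = 18/6 = 3
te_Marketing push = (5 + 4·7 + 9)/6 = 42/6 = 7
te_Ticketing = (5 + 4·7 + 15)/6 = 48/6 = 8
te_Staff briefing = (3 + 4·7 + 17)/6 = 48/6 = 8
te_Rehearsal = (7 + 4·13 + 25)/6 = 84/6 = 14
te_Signage = (12 + 4·13 + 20)/6 = 84/6 = 14

Forward pass:
ES_Catering order = 0; EF_Catering order = 4
ES_AV setup = 0; EF_AV setup = 11
ES_Stage build = 11; EF_Stage build = 11+3 = 14
ES_Marketing push = max(EF_Catering order=4, EF_Stage build=14) = 14; EF_Marketing push = 14+7 = 21
ES_Ticketing = max(EF_Catering order=4, EF_Stage build=14) = 14; EF_Ticketing = 14+8 = 22
ES_Staff briefing = 22; EF_Staff briefing = 22+8 = 30
ES_Rehearsal = max(EF_AV setup=11, EF_Stage build=14) = 14; EF_Rehearsal = 14+14 = 28
ES_Signage = max(EF_Catering order=4, EF_Marketing push=21, EF_Staff briefing=30, EF_Rehearsal=28) = 30; EF_Signage = 30+14 = 44
Expected project duration μ = 44 days. Critical path: AV setup → Stage build → Ticketing → Staff briefing → Signage.

44 days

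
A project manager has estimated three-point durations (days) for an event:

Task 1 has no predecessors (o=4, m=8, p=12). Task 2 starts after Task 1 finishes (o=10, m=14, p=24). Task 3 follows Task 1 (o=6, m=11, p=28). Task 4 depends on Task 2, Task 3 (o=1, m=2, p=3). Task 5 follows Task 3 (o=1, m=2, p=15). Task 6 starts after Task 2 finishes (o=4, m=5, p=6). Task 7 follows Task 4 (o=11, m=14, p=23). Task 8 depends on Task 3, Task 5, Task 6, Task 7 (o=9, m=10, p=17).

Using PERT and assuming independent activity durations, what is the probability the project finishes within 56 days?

te_Task 1 = (4 + 4·8 + 12)/6 = 48/6 = 8; σ²_Task 1 = ((12−4)/6)² = 1.778
te_Task 2 = (10 + 4·14 + 24)/6 = 90/6 = 15; σ²_Task 2 = ((24−10)/6)² = 5.444
te_Task 3 = (6 + 4·11 + 28)/6 = 78/6 = 13; σ²_Task 3 = ((28−6)/6)² = 13.444
te_Task 4 = (1 + 4·2 + 3)/6 = 12/6 = 2; σ²_Task 4 = ((3−1)/6)² = 0.111
te_Task 5 = (1 + 4·2 + 15)/6 = 24/6 = 4; σ²_Task 5 = ((15−1)/6)² = 5.444
te_Task 6 = (4 + 4·5 + 6)/6 = 30/6 = 5; σ²_Task 6 = ((6−4)/6)² = 0.111
te_Task 7 = (11 + 4·14 + 23)/6 = 90/6 = 15; σ²_Task 7 = ((23−11)/6)² = 4.000
te_Task 8 = (9 + 4·10 + 17)/6 = 66/6 = 11; σ²_Task 8 = ((17−9)/6)² = 1.778

Forward pass:
ES_Task 1 = 0; EF_Task 1 = 8
ES_Task 2 = 8; EF_Task 2 = 8+15 = 23
ES_Task 3 = 8; EF_Task 3 = 8+13 = 21
ES_Task 4 = max(EF_Task 2=23, EF_Task 3=21) = 23; EF_Task 4 = 23+2 = 25
ES_Task 5 = 21; EF_Task 5 = 21+4 = 25
ES_Task 6 = 23; EF_Task 6 = 23+5 = 28
ES_Task 7 = 25; EF_Task 7 = 25+15 = 40
ES_Task 8 = max(EF_Task 3=21, EF_Task 5=25, EF_Task 6=28, EF_Task 7=40) = 40; EF_Task 8 = 40+11 = 51
Expected project duration μ = 51 days. Critical path: Task 1 → Task 2 → Task 4 → Task 7 → Task 8.

Variance along critical path = 1.778 + 5.444 + 0.111 + 4.000 + 1.778 = 13.111; σ = √13.111 = 3.621 days.
Z = (56 − 51) / 3.621 = 1.381
P(T ≤ 56) = Φ(1.381) ≈ 0.916

0.916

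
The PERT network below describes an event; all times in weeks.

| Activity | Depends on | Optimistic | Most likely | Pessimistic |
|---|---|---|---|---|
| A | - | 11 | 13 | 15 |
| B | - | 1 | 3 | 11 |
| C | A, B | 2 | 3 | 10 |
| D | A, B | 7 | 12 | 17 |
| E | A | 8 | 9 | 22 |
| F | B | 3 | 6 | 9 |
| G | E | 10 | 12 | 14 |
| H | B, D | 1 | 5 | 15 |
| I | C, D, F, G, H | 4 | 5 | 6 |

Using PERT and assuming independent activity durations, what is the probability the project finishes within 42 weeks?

0.653

te_A = (11 + 4·13 + 15)/6 = 78/6 = 13; σ²_A = ((15−11)/6)² = 0.444
te_B = (1 + 4·3 + 11)/6 = 24/6 = 4; σ²_B = ((11−1)/6)² = 2.778
te_C = (2 + 4·3 + 10)/6 = 24/6 = 4; σ²_C = ((10−2)/6)² = 1.778
te_D = (7 + 4·12 + 17)/6 = 72/6 = 12; σ²_D = ((17−7)/6)² = 2.778
te_E = (8 + 4·9 + 22)/6 = 66/6 = 11; σ²_E = ((22−8)/6)² = 5.444
te_F = (3 + 4·6 + 9)/6 = 36/6 = 6; σ²_F = ((9−3)/6)² = 1.000
te_G = (10 + 4·12 + 14)/6 = 72/6 = 12; σ²_G = ((14−10)/6)² = 0.444
te_H = (1 + 4·5 + 15)/6 = 36/6 = 6; σ²_H = ((15−1)/6)² = 5.444
te_I = (4 + 4·5 + 6)/6 = 30/6 = 5; σ²_I = ((6−4)/6)² = 0.111

Forward pass:
ES_A = 0; EF_A = 13
ES_B = 0; EF_B = 4
ES_C = max(EF_A=13, EF_B=4) = 13; EF_C = 13+4 = 17
ES_D = max(EF_A=13, EF_B=4) = 13; EF_D = 13+12 = 25
ES_E = 13; EF_E = 13+11 = 24
ES_F = 4; EF_F = 4+6 = 10
ES_G = 24; EF_G = 24+12 = 36
ES_H = max(EF_B=4, EF_D=25) = 25; EF_H = 25+6 = 31
ES_I = max(EF_C=17, EF_D=25, EF_F=10, EF_G=36, EF_H=31) = 36; EF_I = 36+5 = 41
Expected project duration μ = 41 weeks. Critical path: A → E → G → I.

Variance along critical path = 0.444 + 5.444 + 0.444 + 0.111 = 6.444; σ = √6.444 = 2.539 weeks.
Z = (42 − 41) / 2.539 = 0.394
P(T ≤ 42) = Φ(0.394) ≈ 0.653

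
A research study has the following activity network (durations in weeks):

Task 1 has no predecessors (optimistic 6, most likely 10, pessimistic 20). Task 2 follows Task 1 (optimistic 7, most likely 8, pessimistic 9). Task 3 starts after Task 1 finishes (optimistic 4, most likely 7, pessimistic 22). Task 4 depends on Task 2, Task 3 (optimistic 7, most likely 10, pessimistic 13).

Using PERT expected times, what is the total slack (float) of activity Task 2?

te_Task 1 = (6 + 4·10 + 20)/6 = 66/6 = 11
te_Task 2 = (7 + 4·8 + 9)/6 = 48/6 = 8
te_Task 3 = (4 + 4·7 + 22)/6 = 54/6 = 9
te_Task 4 = (7 + 4·10 + 13)/6 = 60/6 = 10

Forward pass:
ES_Task 1 = 0; EF_Task 1 = 11
ES_Task 2 = 11; EF_Task 2 = 11+8 = 19
ES_Task 3 = 11; EF_Task 3 = 11+9 = 20
ES_Task 4 = max(EF_Task 2=19, EF_Task 3=20) = 20; EF_Task 4 = 20+10 = 30
Expected project duration μ = 30 weeks. Critical path: Task 1 → Task 3 → Task 4.

Backward pass:
LF_Task 4 = 30; LS_Task 4 = 30−10 = 20
LF_Task 3 = LS_Task 4 = 20; LS_Task 3 = 20−9 = 11
LF_Task 2 = LS_Task 4 = 20; LS_Task 2 = 20−8 = 12
LF_Task 1 = min(LS_Task 2=12, LS_Task 3=11) = 11; LS_Task 1 = 11−11 = 0
Slack_Task 2 = LS_Task 2 − ES_Task 2 = 12 − 11 = 1

1 weeks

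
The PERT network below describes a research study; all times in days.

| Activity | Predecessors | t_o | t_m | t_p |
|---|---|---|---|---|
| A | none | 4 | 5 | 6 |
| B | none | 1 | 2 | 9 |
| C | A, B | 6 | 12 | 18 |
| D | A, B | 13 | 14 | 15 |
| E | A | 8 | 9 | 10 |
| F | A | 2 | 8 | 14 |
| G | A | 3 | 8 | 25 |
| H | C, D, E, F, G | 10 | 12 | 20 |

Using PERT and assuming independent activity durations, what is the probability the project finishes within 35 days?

0.958

te_A = (4 + 4·5 + 6)/6 = 30/6 = 5; σ²_A = ((6−4)/6)² = 0.111
te_B = (1 + 4·2 + 9)/6 = 18/6 = 3; σ²_B = ((9−1)/6)² = 1.778
te_C = (6 + 4·12 + 18)/6 = 72/6 = 12; σ²_C = ((18−6)/6)² = 4.000
te_D = (13 + 4·14 + 15)/6 = 84/6 = 14; σ²_D = ((15−13)/6)² = 0.111
te_E = (8 + 4·9 + 10)/6 = 54/6 = 9; σ²_E = ((10−8)/6)² = 0.111
te_F = (2 + 4·8 + 14)/6 = 48/6 = 8; σ²_F = ((14−2)/6)² = 4.000
te_G = (3 + 4·8 + 25)/6 = 60/6 = 10; σ²_G = ((25−3)/6)² = 13.444
te_H = (10 + 4·12 + 20)/6 = 78/6 = 13; σ²_H = ((20−10)/6)² = 2.778

Forward pass:
ES_A = 0; EF_A = 5
ES_B = 0; EF_B = 3
ES_C = max(EF_A=5, EF_B=3) = 5; EF_C = 5+12 = 17
ES_D = max(EF_A=5, EF_B=3) = 5; EF_D = 5+14 = 19
ES_E = 5; EF_E = 5+9 = 14
ES_F = 5; EF_F = 5+8 = 13
ES_G = 5; EF_G = 5+10 = 15
ES_H = max(EF_C=17, EF_D=19, EF_E=14, EF_F=13, EF_G=15) = 19; EF_H = 19+13 = 32
Expected project duration μ = 32 days. Critical path: A → D → H.

Variance along critical path = 0.111 + 0.111 + 2.778 = 3.000; σ = √3.000 = 1.732 days.
Z = (35 − 32) / 1.732 = 1.732
P(T ≤ 35) = Φ(1.732) ≈ 0.958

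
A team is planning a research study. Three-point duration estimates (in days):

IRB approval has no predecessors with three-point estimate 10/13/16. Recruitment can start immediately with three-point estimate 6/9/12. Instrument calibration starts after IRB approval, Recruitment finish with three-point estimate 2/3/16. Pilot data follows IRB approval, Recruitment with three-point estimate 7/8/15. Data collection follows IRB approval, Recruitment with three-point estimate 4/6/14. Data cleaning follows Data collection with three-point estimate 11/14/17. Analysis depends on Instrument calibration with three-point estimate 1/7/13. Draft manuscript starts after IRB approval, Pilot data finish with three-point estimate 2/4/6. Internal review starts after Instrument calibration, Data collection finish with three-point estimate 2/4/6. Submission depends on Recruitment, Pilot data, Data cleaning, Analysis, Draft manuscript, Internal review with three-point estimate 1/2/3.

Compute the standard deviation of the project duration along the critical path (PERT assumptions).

2.21 days

te_IRB approval = (10 + 4·13 + 16)/6 = 78/6 = 13; σ²_IRB approval = ((16−10)/6)² = 1.000
te_Recruitment = (6 + 4·9 + 12)/6 = 54/6 = 9; σ²_Recruitment = ((12−6)/6)² = 1.000
te_Instrument calibration = (2 + 4·3 + 16)/6 = 30/6 = 5; σ²_Instrument calibration = ((16−2)/6)² = 5.444
te_Pilot data = (7 + 4·8 + 15)/6 = 54/6 = 9; σ²_Pilot data = ((15−7)/6)² = 1.778
te_Data collection = (4 + 4·6 + 14)/6 = 42/6 = 7; σ²_Data collection = ((14−4)/6)² = 2.778
te_Data cleaning = (11 + 4·14 + 17)/6 = 84/6 = 14; σ²_Data cleaning = ((17−11)/6)² = 1.000
te_Analysis = (1 + 4·7 + 13)/6 = 42/6 = 7; σ²_Analysis = ((13−1)/6)² = 4.000
te_Draft manuscript = (2 + 4·4 + 6)/6 = 24/6 = 4; σ²_Draft manuscript = ((6−2)/6)² = 0.444
te_Internal review = (2 + 4·4 + 6)/6 = 24/6 = 4; σ²_Internal review = ((6−2)/6)² = 0.444
te_Submission = (1 + 4·2 + 3)/6 = 12/6 = 2; σ²_Submission = ((3−1)/6)² = 0.111

Forward pass:
ES_IRB approval = 0; EF_IRB approval = 13
ES_Recruitment = 0; EF_Recruitment = 9
ES_Instrument calibration = max(EF_IRB approval=13, EF_Recruitment=9) = 13; EF_Instrument calibration = 13+5 = 18
ES_Pilot data = max(EF_IRB approval=13, EF_Recruitment=9) = 13; EF_Pilot data = 13+9 = 22
ES_Data collection = max(EF_IRB approval=13, EF_Recruitment=9) = 13; EF_Data collection = 13+7 = 20
ES_Data cleaning = 20; EF_Data cleaning = 20+14 = 34
ES_Analysis = 18; EF_Analysis = 18+7 = 25
ES_Draft manuscript = max(EF_IRB approval=13, EF_Pilot data=22) = 22; EF_Draft manuscript = 22+4 = 26
ES_Internal review = max(EF_Instrument calibration=18, EF_Data collection=20) = 20; EF_Internal review = 20+4 = 24
ES_Submission = max(EF_Recruitment=9, EF_Pilot data=22, EF_Data cleaning=34, EF_Analysis=25, EF_Draft manuscript=26, EF_Internal review=24) = 34; EF_Submission = 34+2 = 36
Expected project duration μ = 36 days. Critical path: IRB approval → Data collection → Data cleaning → Submission.

Variance along critical path = 1.000 + 2.778 + 1.000 + 0.111 = 4.889
σ = √4.889 = 2.211 days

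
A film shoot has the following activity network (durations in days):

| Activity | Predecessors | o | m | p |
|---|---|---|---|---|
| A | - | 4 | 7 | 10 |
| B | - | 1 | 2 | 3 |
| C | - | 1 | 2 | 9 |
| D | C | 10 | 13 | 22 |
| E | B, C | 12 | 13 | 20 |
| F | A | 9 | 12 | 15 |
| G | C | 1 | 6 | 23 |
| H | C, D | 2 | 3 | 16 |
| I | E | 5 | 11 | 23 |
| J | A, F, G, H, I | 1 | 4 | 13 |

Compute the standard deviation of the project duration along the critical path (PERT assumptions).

te_A = (4 + 4·7 + 10)/6 = 42/6 = 7; σ²_A = ((10−4)/6)² = 1.000
te_B = (1 + 4·2 + 3)/6 = 12/6 = 2; σ²_B = ((3−1)/6)² = 0.111
te_C = (1 + 4·2 + 9)/6 = 18/6 = 3; σ²_C = ((9−1)/6)² = 1.778
te_D = (10 + 4·13 + 22)/6 = 84/6 = 14; σ²_D = ((22−10)/6)² = 4.000
te_E = (12 + 4·13 + 20)/6 = 84/6 = 14; σ²_E = ((20−12)/6)² = 1.778
te_F = (9 + 4·12 + 15)/6 = 72/6 = 12; σ²_F = ((15−9)/6)² = 1.000
te_G = (1 + 4·6 + 23)/6 = 48/6 = 8; σ²_G = ((23−1)/6)² = 13.444
te_H = (2 + 4·3 + 16)/6 = 30/6 = 5; σ²_H = ((16−2)/6)² = 5.444
te_I = (5 + 4·11 + 23)/6 = 72/6 = 12; σ²_I = ((23−5)/6)² = 9.000
te_J = (1 + 4·4 + 13)/6 = 30/6 = 5; σ²_J = ((13−1)/6)² = 4.000

Forward pass:
ES_A = 0; EF_A = 7
ES_B = 0; EF_B = 2
ES_C = 0; EF_C = 3
ES_D = 3; EF_D = 3+14 = 17
ES_E = max(EF_B=2, EF_C=3) = 3; EF_E = 3+14 = 17
ES_F = 7; EF_F = 7+12 = 19
ES_G = 3; EF_G = 3+8 = 11
ES_H = max(EF_C=3, EF_D=17) = 17; EF_H = 17+5 = 22
ES_I = 17; EF_I = 17+12 = 29
ES_J = max(EF_A=7, EF_F=19, EF_G=11, EF_H=22, EF_I=29) = 29; EF_J = 29+5 = 34
Expected project duration μ = 34 days. Critical path: C → E → I → J.

Variance along critical path = 1.778 + 1.778 + 9.000 + 4.000 = 16.556
σ = √16.556 = 4.069 days

4.07 days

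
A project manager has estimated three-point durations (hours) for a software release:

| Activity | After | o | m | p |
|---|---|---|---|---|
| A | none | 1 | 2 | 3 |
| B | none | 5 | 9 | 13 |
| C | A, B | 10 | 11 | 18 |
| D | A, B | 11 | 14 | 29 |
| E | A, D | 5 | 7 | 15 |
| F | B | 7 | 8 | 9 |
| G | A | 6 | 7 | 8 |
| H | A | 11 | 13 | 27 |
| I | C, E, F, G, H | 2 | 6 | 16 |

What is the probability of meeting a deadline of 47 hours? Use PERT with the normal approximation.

0.946

te_A = (1 + 4·2 + 3)/6 = 12/6 = 2; σ²_A = ((3−1)/6)² = 0.111
te_B = (5 + 4·9 + 13)/6 = 54/6 = 9; σ²_B = ((13−5)/6)² = 1.778
te_C = (10 + 4·11 + 18)/6 = 72/6 = 12; σ²_C = ((18−10)/6)² = 1.778
te_D = (11 + 4·14 + 29)/6 = 96/6 = 16; σ²_D = ((29−11)/6)² = 9.000
te_E = (5 + 4·7 + 15)/6 = 48/6 = 8; σ²_E = ((15−5)/6)² = 2.778
te_F = (7 + 4·8 + 9)/6 = 48/6 = 8; σ²_F = ((9−7)/6)² = 0.111
te_G = (6 + 4·7 + 8)/6 = 42/6 = 7; σ²_G = ((8−6)/6)² = 0.111
te_H = (11 + 4·13 + 27)/6 = 90/6 = 15; σ²_H = ((27−11)/6)² = 7.111
te_I = (2 + 4·6 + 16)/6 = 42/6 = 7; σ²_I = ((16−2)/6)² = 5.444

Forward pass:
ES_A = 0; EF_A = 2
ES_B = 0; EF_B = 9
ES_C = max(EF_A=2, EF_B=9) = 9; EF_C = 9+12 = 21
ES_D = max(EF_A=2, EF_B=9) = 9; EF_D = 9+16 = 25
ES_E = max(EF_A=2, EF_D=25) = 25; EF_E = 25+8 = 33
ES_F = 9; EF_F = 9+8 = 17
ES_G = 2; EF_G = 2+7 = 9
ES_H = 2; EF_H = 2+15 = 17
ES_I = max(EF_C=21, EF_E=33, EF_F=17, EF_G=9, EF_H=17) = 33; EF_I = 33+7 = 40
Expected project duration μ = 40 hours. Critical path: B → D → E → I.

Variance along critical path = 1.778 + 9.000 + 2.778 + 5.444 = 19.000; σ = √19.000 = 4.359 hours.
Z = (47 − 40) / 4.359 = 1.606
P(T ≤ 47) = Φ(1.606) ≈ 0.946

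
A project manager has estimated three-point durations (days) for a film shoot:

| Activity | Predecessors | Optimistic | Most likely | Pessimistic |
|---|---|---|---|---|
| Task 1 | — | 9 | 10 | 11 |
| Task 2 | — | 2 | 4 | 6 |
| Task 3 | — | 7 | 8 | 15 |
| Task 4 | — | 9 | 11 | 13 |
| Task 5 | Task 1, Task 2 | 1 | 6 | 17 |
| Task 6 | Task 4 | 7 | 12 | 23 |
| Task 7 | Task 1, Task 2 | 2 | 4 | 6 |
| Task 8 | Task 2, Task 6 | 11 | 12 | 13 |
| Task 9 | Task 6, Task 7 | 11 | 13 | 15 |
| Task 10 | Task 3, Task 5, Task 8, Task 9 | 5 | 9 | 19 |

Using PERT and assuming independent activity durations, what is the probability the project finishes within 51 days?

te_Task 1 = (9 + 4·10 + 11)/6 = 60/6 = 10; σ²_Task 1 = ((11−9)/6)² = 0.111
te_Task 2 = (2 + 4·4 + 6)/6 = 24/6 = 4; σ²_Task 2 = ((6−2)/6)² = 0.444
te_Task 3 = (7 + 4·8 + 15)/6 = 54/6 = 9; σ²_Task 3 = ((15−7)/6)² = 1.778
te_Task 4 = (9 + 4·11 + 13)/6 = 66/6 = 11; σ²_Task 4 = ((13−9)/6)² = 0.444
te_Task 5 = (1 + 4·6 + 17)/6 = 42/6 = 7; σ²_Task 5 = ((17−1)/6)² = 7.111
te_Task 6 = (7 + 4·12 + 23)/6 = 78/6 = 13; σ²_Task 6 = ((23−7)/6)² = 7.111
te_Task 7 = (2 + 4·4 + 6)/6 = 24/6 = 4; σ²_Task 7 = ((6−2)/6)² = 0.444
te_Task 8 = (11 + 4·12 + 13)/6 = 72/6 = 12; σ²_Task 8 = ((13−11)/6)² = 0.111
te_Task 9 = (11 + 4·13 + 15)/6 = 78/6 = 13; σ²_Task 9 = ((15−11)/6)² = 0.444
te_Task 10 = (5 + 4·9 + 19)/6 = 60/6 = 10; σ²_Task 10 = ((19−5)/6)² = 5.444

Forward pass:
ES_Task 1 = 0; EF_Task 1 = 10
ES_Task 2 = 0; EF_Task 2 = 4
ES_Task 3 = 0; EF_Task 3 = 9
ES_Task 4 = 0; EF_Task 4 = 11
ES_Task 5 = max(EF_Task 1=10, EF_Task 2=4) = 10; EF_Task 5 = 10+7 = 17
ES_Task 6 = 11; EF_Task 6 = 11+13 = 24
ES_Task 7 = max(EF_Task 1=10, EF_Task 2=4) = 10; EF_Task 7 = 10+4 = 14
ES_Task 8 = max(EF_Task 2=4, EF_Task 6=24) = 24; EF_Task 8 = 24+12 = 36
ES_Task 9 = max(EF_Task 6=24, EF_Task 7=14) = 24; EF_Task 9 = 24+13 = 37
ES_Task 10 = max(EF_Task 3=9, EF_Task 5=17, EF_Task 8=36, EF_Task 9=37) = 37; EF_Task 10 = 37+10 = 47
Expected project duration μ = 47 days. Critical path: Task 4 → Task 6 → Task 9 → Task 10.

Variance along critical path = 0.444 + 7.111 + 0.444 + 5.444 = 13.444; σ = √13.444 = 3.667 days.
Z = (51 − 47) / 3.667 = 1.091
P(T ≤ 51) = Φ(1.091) ≈ 0.862

0.862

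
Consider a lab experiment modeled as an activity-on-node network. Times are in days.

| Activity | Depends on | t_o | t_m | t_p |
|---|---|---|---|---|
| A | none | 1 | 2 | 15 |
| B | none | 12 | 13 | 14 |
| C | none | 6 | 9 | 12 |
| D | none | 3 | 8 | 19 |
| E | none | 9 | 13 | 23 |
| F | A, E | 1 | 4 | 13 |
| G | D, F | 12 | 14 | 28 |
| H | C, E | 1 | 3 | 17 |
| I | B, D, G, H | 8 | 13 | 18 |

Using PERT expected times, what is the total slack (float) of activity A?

te_A = (1 + 4·2 + 15)/6 = 24/6 = 4
te_B = (12 + 4·13 + 14)/6 = 78/6 = 13
te_C = (6 + 4·9 + 12)/6 = 54/6 = 9
te_D = (3 + 4·8 + 19)/6 = 54/6 = 9
te_E = (9 + 4·13 + 23)/6 = 84/6 = 14
te_F = (1 + 4·4 + 13)/6 = 30/6 = 5
te_G = (12 + 4·14 + 28)/6 = 96/6 = 16
te_H = (1 + 4·3 + 17)/6 = 30/6 = 5
te_I = (8 + 4·13 + 18)/6 = 78/6 = 13

Forward pass:
ES_A = 0; EF_A = 4
ES_B = 0; EF_B = 13
ES_C = 0; EF_C = 9
ES_D = 0; EF_D = 9
ES_E = 0; EF_E = 14
ES_F = max(EF_A=4, EF_E=14) = 14; EF_F = 14+5 = 19
ES_G = max(EF_D=9, EF_F=19) = 19; EF_G = 19+16 = 35
ES_H = max(EF_C=9, EF_E=14) = 14; EF_H = 14+5 = 19
ES_I = max(EF_B=13, EF_D=9, EF_G=35, EF_H=19) = 35; EF_I = 35+13 = 48
Expected project duration μ = 48 days. Critical path: E → F → G → I.

Backward pass:
LF_I = 48; LS_I = 48−13 = 35
LF_H = LS_I = 35; LS_H = 35−5 = 30
LF_G = LS_I = 35; LS_G = 35−16 = 19
LF_F = LS_G = 19; LS_F = 19−5 = 14
LF_E = min(LS_F=14, LS_H=30) = 14; LS_E = 14−14 = 0
LF_D = min(LS_G=19, LS_I=35) = 19; LS_D = 19−9 = 10
LF_C = LS_H = 30; LS_C = 30−9 = 21
LF_B = LS_I = 35; LS_B = 35−13 = 22
LF_A = LS_F = 14; LS_A = 14−4 = 10
Slack_A = LS_A − ES_A = 10 − 0 = 10

10 days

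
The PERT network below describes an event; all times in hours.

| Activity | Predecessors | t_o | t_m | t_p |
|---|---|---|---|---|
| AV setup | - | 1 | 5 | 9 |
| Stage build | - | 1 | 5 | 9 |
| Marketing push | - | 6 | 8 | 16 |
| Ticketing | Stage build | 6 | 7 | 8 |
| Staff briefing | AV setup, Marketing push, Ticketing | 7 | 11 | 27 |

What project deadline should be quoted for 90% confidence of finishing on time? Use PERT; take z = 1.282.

29.6 hours

te_AV setup = (1 + 4·5 + 9)/6 = 30/6 = 5; σ²_AV setup = ((9−1)/6)² = 1.778
te_Stage build = (1 + 4·5 + 9)/6 = 30/6 = 5; σ²_Stage build = ((9−1)/6)² = 1.778
te_Marketing push = (6 + 4·8 + 16)/6 = 54/6 = 9; σ²_Marketing push = ((16−6)/6)² = 2.778
te_Ticketing = (6 + 4·7 + 8)/6 = 42/6 = 7; σ²_Ticketing = ((8−6)/6)² = 0.111
te_Staff briefing = (7 + 4·11 + 27)/6 = 78/6 = 13; σ²_Staff briefing = ((27−7)/6)² = 11.111

Forward pass:
ES_AV setup = 0; EF_AV setup = 5
ES_Stage build = 0; EF_Stage build = 5
ES_Marketing push = 0; EF_Marketing push = 9
ES_Ticketing = 5; EF_Ticketing = 5+7 = 12
ES_Staff briefing = max(EF_AV setup=5, EF_Marketing push=9, EF_Ticketing=12) = 12; EF_Staff briefing = 12+13 = 25
Expected project duration μ = 25 hours. Critical path: Stage build → Ticketing → Staff briefing.

Variance along critical path = 1.778 + 0.111 + 11.111 = 13.000; σ = 3.606 hours.
D = μ + z·σ = 25 + 1.282·3.606 = 29.6 hours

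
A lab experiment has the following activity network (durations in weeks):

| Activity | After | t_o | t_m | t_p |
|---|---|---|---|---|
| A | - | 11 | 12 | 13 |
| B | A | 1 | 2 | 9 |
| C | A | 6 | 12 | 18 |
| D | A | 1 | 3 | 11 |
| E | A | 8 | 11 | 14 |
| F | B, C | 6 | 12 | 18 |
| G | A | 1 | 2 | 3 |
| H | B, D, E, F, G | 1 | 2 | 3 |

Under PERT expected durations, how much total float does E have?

te_A = (11 + 4·12 + 13)/6 = 72/6 = 12
te_B = (1 + 4·2 + 9)/6 = 18/6 = 3
te_C = (6 + 4·12 + 18)/6 = 72/6 = 12
te_D = (1 + 4·3 + 11)/6 = 24/6 = 4
te_E = (8 + 4·11 + 14)/6 = 66/6 = 11
te_F = (6 + 4·12 + 18)/6 = 72/6 = 12
te_G = (1 + 4·2 + 3)/6 = 12/6 = 2
te_H = (1 + 4·2 + 3)/6 = 12/6 = 2

Forward pass:
ES_A = 0; EF_A = 12
ES_B = 12; EF_B = 12+3 = 15
ES_C = 12; EF_C = 12+12 = 24
ES_D = 12; EF_D = 12+4 = 16
ES_E = 12; EF_E = 12+11 = 23
ES_F = max(EF_B=15, EF_C=24) = 24; EF_F = 24+12 = 36
ES_G = 12; EF_G = 12+2 = 14
ES_H = max(EF_B=15, EF_D=16, EF_E=23, EF_F=36, EF_G=14) = 36; EF_H = 36+2 = 38
Expected project duration μ = 38 weeks. Critical path: A → C → F → H.

Backward pass:
LF_H = 38; LS_H = 38−2 = 36
LF_G = LS_H = 36; LS_G = 36−2 = 34
LF_F = LS_H = 36; LS_F = 36−12 = 24
LF_E = LS_H = 36; LS_E = 36−11 = 25
LF_D = LS_H = 36; LS_D = 36−4 = 32
LF_C = LS_F = 24; LS_C = 24−12 = 12
LF_B = min(LS_F=24, LS_H=36) = 24; LS_B = 24−3 = 21
LF_A = min(LS_B=21, LS_C=12, LS_D=32, LS_E=25, LS_G=34) = 12; LS_A = 12−12 = 0
Slack_E = LS_E − ES_E = 25 − 12 = 13

13 weeks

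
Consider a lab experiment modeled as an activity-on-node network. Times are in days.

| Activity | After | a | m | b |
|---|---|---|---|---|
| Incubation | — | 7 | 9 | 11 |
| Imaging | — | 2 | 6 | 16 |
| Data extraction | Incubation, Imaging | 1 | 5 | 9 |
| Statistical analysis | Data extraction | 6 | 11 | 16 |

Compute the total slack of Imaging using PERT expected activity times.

2 days

te_Incubation = (7 + 4·9 + 11)/6 = 54/6 = 9
te_Imaging = (2 + 4·6 + 16)/6 = 42/6 = 7
te_Data extraction = (1 + 4·5 + 9)/6 = 30/6 = 5
te_Statistical analysis = (6 + 4·11 + 16)/6 = 66/6 = 11

Forward pass:
ES_Incubation = 0; EF_Incubation = 9
ES_Imaging = 0; EF_Imaging = 7
ES_Data extraction = max(EF_Incubation=9, EF_Imaging=7) = 9; EF_Data extraction = 9+5 = 14
ES_Statistical analysis = 14; EF_Statistical analysis = 14+11 = 25
Expected project duration μ = 25 days. Critical path: Incubation → Data extraction → Statistical analysis.

Backward pass:
LF_Statistical analysis = 25; LS_Statistical analysis = 25−11 = 14
LF_Data extraction = LS_Statistical analysis = 14; LS_Data extraction = 14−5 = 9
LF_Imaging = LS_Data extraction = 9; LS_Imaging = 9−7 = 2
LF_Incubation = LS_Data extraction = 9; LS_Incubation = 9−9 = 0
Slack_Imaging = LS_Imaging − ES_Imaging = 2 − 0 = 2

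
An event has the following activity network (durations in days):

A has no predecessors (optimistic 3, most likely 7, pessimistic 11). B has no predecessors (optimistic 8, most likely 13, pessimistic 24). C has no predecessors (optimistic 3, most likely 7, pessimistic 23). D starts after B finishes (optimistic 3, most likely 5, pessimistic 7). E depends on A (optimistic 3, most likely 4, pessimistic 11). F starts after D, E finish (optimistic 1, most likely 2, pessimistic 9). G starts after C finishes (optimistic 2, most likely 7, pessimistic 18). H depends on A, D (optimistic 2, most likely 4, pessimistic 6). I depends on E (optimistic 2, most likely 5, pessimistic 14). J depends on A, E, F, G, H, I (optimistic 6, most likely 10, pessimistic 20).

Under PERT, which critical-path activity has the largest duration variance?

te_A = (3 + 4·7 + 11)/6 = 42/6 = 7; σ²_A = ((11−3)/6)² = 1.778
te_B = (8 + 4·13 + 24)/6 = 84/6 = 14; σ²_B = ((24−8)/6)² = 7.111
te_C = (3 + 4·7 + 23)/6 = 54/6 = 9; σ²_C = ((23−3)/6)² = 11.111
te_D = (3 + 4·5 + 7)/6 = 30/6 = 5; σ²_D = ((7−3)/6)² = 0.444
te_E = (3 + 4·4 + 11)/6 = 30/6 = 5; σ²_E = ((11−3)/6)² = 1.778
te_F = (1 + 4·2 + 9)/6 = 18/6 = 3; σ²_F = ((9−1)/6)² = 1.778
te_G = (2 + 4·7 + 18)/6 = 48/6 = 8; σ²_G = ((18−2)/6)² = 7.111
te_H = (2 + 4·4 + 6)/6 = 24/6 = 4; σ²_H = ((6−2)/6)² = 0.444
te_I = (2 + 4·5 + 14)/6 = 36/6 = 6; σ²_I = ((14−2)/6)² = 4.000
te_J = (6 + 4·10 + 20)/6 = 66/6 = 11; σ²_J = ((20−6)/6)² = 5.444

Forward pass:
ES_A = 0; EF_A = 7
ES_B = 0; EF_B = 14
ES_C = 0; EF_C = 9
ES_D = 14; EF_D = 14+5 = 19
ES_E = 7; EF_E = 7+5 = 12
ES_F = max(EF_D=19, EF_E=12) = 19; EF_F = 19+3 = 22
ES_G = 9; EF_G = 9+8 = 17
ES_H = max(EF_A=7, EF_D=19) = 19; EF_H = 19+4 = 23
ES_I = 12; EF_I = 12+6 = 18
ES_J = max(EF_A=7, EF_E=12, EF_F=22, EF_G=17, EF_H=23, EF_I=18) = 23; EF_J = 23+11 = 34
Expected project duration μ = 34 days. Critical path: B → D → H → J.

Variances on critical path: σ²_B=7.111, σ²_D=0.444, σ²_H=0.444, σ²_J=5.444.
Largest is σ²_B = 7.111.

B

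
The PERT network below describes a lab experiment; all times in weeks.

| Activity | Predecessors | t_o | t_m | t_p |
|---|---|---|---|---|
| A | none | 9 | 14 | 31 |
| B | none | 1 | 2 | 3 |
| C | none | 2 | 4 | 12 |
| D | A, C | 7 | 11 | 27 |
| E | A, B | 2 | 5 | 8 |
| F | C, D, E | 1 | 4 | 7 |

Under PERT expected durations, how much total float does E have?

te_A = (9 + 4·14 + 31)/6 = 96/6 = 16
te_B = (1 + 4·2 + 3)/6 = 12/6 = 2
te_C = (2 + 4·4 + 12)/6 = 30/6 = 5
te_D = (7 + 4·11 + 27)/6 = 78/6 = 13
te_E = (2 + 4·5 + 8)/6 = 30/6 = 5
te_F = (1 + 4·4 + 7)/6 = 24/6 = 4

Forward pass:
ES_A = 0; EF_A = 16
ES_B = 0; EF_B = 2
ES_C = 0; EF_C = 5
ES_D = max(EF_A=16, EF_C=5) = 16; EF_D = 16+13 = 29
ES_E = max(EF_A=16, EF_B=2) = 16; EF_E = 16+5 = 21
ES_F = max(EF_C=5, EF_D=29, EF_E=21) = 29; EF_F = 29+4 = 33
Expected project duration μ = 33 weeks. Critical path: A → D → F.

Backward pass:
LF_F = 33; LS_F = 33−4 = 29
LF_E = LS_F = 29; LS_E = 29−5 = 24
LF_D = LS_F = 29; LS_D = 29−13 = 16
LF_C = min(LS_D=16, LS_F=29) = 16; LS_C = 16−5 = 11
LF_B = LS_E = 24; LS_B = 24−2 = 22
LF_A = min(LS_D=16, LS_E=24) = 16; LS_A = 16−16 = 0
Slack_E = LS_E − ES_E = 24 − 16 = 8

8 weeks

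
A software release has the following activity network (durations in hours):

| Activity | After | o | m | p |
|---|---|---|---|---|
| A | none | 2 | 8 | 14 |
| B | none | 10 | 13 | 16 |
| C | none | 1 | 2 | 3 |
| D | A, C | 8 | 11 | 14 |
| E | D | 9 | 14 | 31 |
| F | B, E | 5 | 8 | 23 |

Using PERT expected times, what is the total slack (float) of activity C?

te_A = (2 + 4·8 + 14)/6 = 48/6 = 8
te_B = (10 + 4·13 + 16)/6 = 78/6 = 13
te_C = (1 + 4·2 + 3)/6 = 12/6 = 2
te_D = (8 + 4·11 + 14)/6 = 66/6 = 11
te_E = (9 + 4·14 + 31)/6 = 96/6 = 16
te_F = (5 + 4·8 + 23)/6 = 60/6 = 10

Forward pass:
ES_A = 0; EF_A = 8
ES_B = 0; EF_B = 13
ES_C = 0; EF_C = 2
ES_D = max(EF_A=8, EF_C=2) = 8; EF_D = 8+11 = 19
ES_E = 19; EF_E = 19+16 = 35
ES_F = max(EF_B=13, EF_E=35) = 35; EF_F = 35+10 = 45
Expected project duration μ = 45 hours. Critical path: A → D → E → F.

Backward pass:
LF_F = 45; LS_F = 45−10 = 35
LF_E = LS_F = 35; LS_E = 35−16 = 19
LF_D = LS_E = 19; LS_D = 19−11 = 8
LF_C = LS_D = 8; LS_C = 8−2 = 6
LF_B = LS_F = 35; LS_B = 35−13 = 22
LF_A = LS_D = 8; LS_A = 8−8 = 0
Slack_C = LS_C − ES_C = 6 − 0 = 6

6 hours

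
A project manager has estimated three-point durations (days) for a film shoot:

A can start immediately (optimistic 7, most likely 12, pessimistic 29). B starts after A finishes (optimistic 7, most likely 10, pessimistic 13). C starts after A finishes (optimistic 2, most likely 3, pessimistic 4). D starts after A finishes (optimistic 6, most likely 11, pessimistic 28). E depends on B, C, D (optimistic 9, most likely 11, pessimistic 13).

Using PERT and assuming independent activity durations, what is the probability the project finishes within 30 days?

te_A = (7 + 4·12 + 29)/6 = 84/6 = 14; σ²_A = ((29−7)/6)² = 13.444
te_B = (7 + 4·10 + 13)/6 = 60/6 = 10; σ²_B = ((13−7)/6)² = 1.000
te_C = (2 + 4·3 + 4)/6 = 18/6 = 3; σ²_C = ((4−2)/6)² = 0.111
te_D = (6 + 4·11 + 28)/6 = 78/6 = 13; σ²_D = ((28−6)/6)² = 13.444
te_E = (9 + 4·11 + 13)/6 = 66/6 = 11; σ²_E = ((13−9)/6)² = 0.444

Forward pass:
ES_A = 0; EF_A = 14
ES_B = 14; EF_B = 14+10 = 24
ES_C = 14; EF_C = 14+3 = 17
ES_D = 14; EF_D = 14+13 = 27
ES_E = max(EF_B=24, EF_C=17, EF_D=27) = 27; EF_E = 27+11 = 38
Expected project duration μ = 38 days. Critical path: A → D → E.

Variance along critical path = 13.444 + 13.444 + 0.444 = 27.333; σ = √27.333 = 5.228 days.
Z = (30 − 38) / 5.228 = -1.530
P(T ≤ 30) = Φ(-1.530) ≈ 0.063

0.063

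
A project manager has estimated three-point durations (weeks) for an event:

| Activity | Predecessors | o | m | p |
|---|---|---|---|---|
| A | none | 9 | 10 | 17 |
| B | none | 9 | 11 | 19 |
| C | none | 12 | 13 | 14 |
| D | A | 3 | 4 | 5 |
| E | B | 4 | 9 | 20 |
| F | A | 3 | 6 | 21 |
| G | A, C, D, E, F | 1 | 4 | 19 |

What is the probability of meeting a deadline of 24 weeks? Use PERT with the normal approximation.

te_A = (9 + 4·10 + 17)/6 = 66/6 = 11; σ²_A = ((17−9)/6)² = 1.778
te_B = (9 + 4·11 + 19)/6 = 72/6 = 12; σ²_B = ((19−9)/6)² = 2.778
te_C = (12 + 4·13 + 14)/6 = 78/6 = 13; σ²_C = ((14−12)/6)² = 0.111
te_D = (3 + 4·4 + 5)/6 = 24/6 = 4; σ²_D = ((5−3)/6)² = 0.111
te_E = (4 + 4·9 + 20)/6 = 60/6 = 10; σ²_E = ((20−4)/6)² = 7.111
te_F = (3 + 4·6 + 21)/6 = 48/6 = 8; σ²_F = ((21−3)/6)² = 9.000
te_G = (1 + 4·4 + 19)/6 = 36/6 = 6; σ²_G = ((19−1)/6)² = 9.000

Forward pass:
ES_A = 0; EF_A = 11
ES_B = 0; EF_B = 12
ES_C = 0; EF_C = 13
ES_D = 11; EF_D = 11+4 = 15
ES_E = 12; EF_E = 12+10 = 22
ES_F = 11; EF_F = 11+8 = 19
ES_G = max(EF_A=11, EF_C=13, EF_D=15, EF_E=22, EF_F=19) = 22; EF_G = 22+6 = 28
Expected project duration μ = 28 weeks. Critical path: B → E → G.

Variance along critical path = 2.778 + 7.111 + 9.000 = 18.889; σ = √18.889 = 4.346 weeks.
Z = (24 − 28) / 4.346 = -0.920
P(T ≤ 24) = Φ(-0.920) ≈ 0.179

0.179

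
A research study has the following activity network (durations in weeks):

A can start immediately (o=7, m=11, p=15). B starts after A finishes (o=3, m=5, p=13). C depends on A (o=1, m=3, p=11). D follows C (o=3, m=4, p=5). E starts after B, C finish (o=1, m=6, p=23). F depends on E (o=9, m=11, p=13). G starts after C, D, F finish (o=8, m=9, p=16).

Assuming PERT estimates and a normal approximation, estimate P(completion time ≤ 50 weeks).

0.813

te_A = (7 + 4·11 + 15)/6 = 66/6 = 11; σ²_A = ((15−7)/6)² = 1.778
te_B = (3 + 4·5 + 13)/6 = 36/6 = 6; σ²_B = ((13−3)/6)² = 2.778
te_C = (1 + 4·3 + 11)/6 = 24/6 = 4; σ²_C = ((11−1)/6)² = 2.778
te_D = (3 + 4·4 + 5)/6 = 24/6 = 4; σ²_D = ((5−3)/6)² = 0.111
te_E = (1 + 4·6 + 23)/6 = 48/6 = 8; σ²_E = ((23−1)/6)² = 13.444
te_F = (9 + 4·11 + 13)/6 = 66/6 = 11; σ²_F = ((13−9)/6)² = 0.444
te_G = (8 + 4·9 + 16)/6 = 60/6 = 10; σ²_G = ((16−8)/6)² = 1.778

Forward pass:
ES_A = 0; EF_A = 11
ES_B = 11; EF_B = 11+6 = 17
ES_C = 11; EF_C = 11+4 = 15
ES_D = 15; EF_D = 15+4 = 19
ES_E = max(EF_B=17, EF_C=15) = 17; EF_E = 17+8 = 25
ES_F = 25; EF_F = 25+11 = 36
ES_G = max(EF_C=15, EF_D=19, EF_F=36) = 36; EF_G = 36+10 = 46
Expected project duration μ = 46 weeks. Critical path: A → B → E → F → G.

Variance along critical path = 1.778 + 2.778 + 13.444 + 0.444 + 1.778 = 20.222; σ = √20.222 = 4.497 weeks.
Z = (50 − 46) / 4.497 = 0.889
P(T ≤ 50) = Φ(0.889) ≈ 0.813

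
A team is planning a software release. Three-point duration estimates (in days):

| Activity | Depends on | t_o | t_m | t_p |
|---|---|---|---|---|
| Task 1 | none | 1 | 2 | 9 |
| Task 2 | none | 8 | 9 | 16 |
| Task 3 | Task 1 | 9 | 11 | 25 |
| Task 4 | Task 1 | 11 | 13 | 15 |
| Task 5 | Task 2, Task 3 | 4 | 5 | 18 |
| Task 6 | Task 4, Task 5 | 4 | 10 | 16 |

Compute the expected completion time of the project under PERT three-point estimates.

te_Task 1 = (1 + 4·2 + 9)/6 = 18/6 = 3
te_Task 2 = (8 + 4·9 + 16)/6 = 60/6 = 10
te_Task 3 = (9 + 4·11 + 25)/6 = 78/6 = 13
te_Task 4 = (11 + 4·13 + 15)/6 = 78/6 = 13
te_Task 5 = (4 + 4·5 + 18)/6 = 42/6 = 7
te_Task 6 = (4 + 4·10 + 16)/6 = 60/6 = 10

Forward pass:
ES_Task 1 = 0; EF_Task 1 = 3
ES_Task 2 = 0; EF_Task 2 = 10
ES_Task 3 = 3; EF_Task 3 = 3+13 = 16
ES_Task 4 = 3; EF_Task 4 = 3+13 = 16
ES_Task 5 = max(EF_Task 2=10, EF_Task 3=16) = 16; EF_Task 5 = 16+7 = 23
ES_Task 6 = max(EF_Task 4=16, EF_Task 5=23) = 23; EF_Task 6 = 23+10 = 33
Expected project duration μ = 33 days. Critical path: Task 1 → Task 3 → Task 5 → Task 6.

33 days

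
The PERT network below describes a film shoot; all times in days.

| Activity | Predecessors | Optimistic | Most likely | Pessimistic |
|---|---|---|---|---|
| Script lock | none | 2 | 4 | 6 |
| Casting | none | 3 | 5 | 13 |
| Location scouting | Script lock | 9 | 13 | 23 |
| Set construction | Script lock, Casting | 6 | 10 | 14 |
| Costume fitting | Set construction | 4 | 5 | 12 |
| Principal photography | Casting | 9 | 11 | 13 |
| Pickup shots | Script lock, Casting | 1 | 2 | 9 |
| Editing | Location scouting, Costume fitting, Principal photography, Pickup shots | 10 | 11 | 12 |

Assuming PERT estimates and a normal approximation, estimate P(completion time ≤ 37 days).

0.942

te_Script lock = (2 + 4·4 + 6)/6 = 24/6 = 4; σ²_Script lock = ((6−2)/6)² = 0.444
te_Casting = (3 + 4·5 + 13)/6 = 36/6 = 6; σ²_Casting = ((13−3)/6)² = 2.778
te_Location scouting = (9 + 4·13 + 23)/6 = 84/6 = 14; σ²_Location scouting = ((23−9)/6)² = 5.444
te_Set construction = (6 + 4·10 + 14)/6 = 60/6 = 10; σ²_Set construction = ((14−6)/6)² = 1.778
te_Costume fitting = (4 + 4·5 + 12)/6 = 36/6 = 6; σ²_Costume fitting = ((12−4)/6)² = 1.778
te_Principal photography = (9 + 4·11 + 13)/6 = 66/6 = 11; σ²_Principal photography = ((13−9)/6)² = 0.444
te_Pickup shots = (1 + 4·2 + 9)/6 = 18/6 = 3; σ²_Pickup shots = ((9−1)/6)² = 1.778
te_Editing = (10 + 4·11 + 12)/6 = 66/6 = 11; σ²_Editing = ((12−10)/6)² = 0.111

Forward pass:
ES_Script lock = 0; EF_Script lock = 4
ES_Casting = 0; EF_Casting = 6
ES_Location scouting = 4; EF_Location scouting = 4+14 = 18
ES_Set construction = max(EF_Script lock=4, EF_Casting=6) = 6; EF_Set construction = 6+10 = 16
ES_Costume fitting = 16; EF_Costume fitting = 16+6 = 22
ES_Principal photography = 6; EF_Principal photography = 6+11 = 17
ES_Pickup shots = max(EF_Script lock=4, EF_Casting=6) = 6; EF_Pickup shots = 6+3 = 9
ES_Editing = max(EF_Location scouting=18, EF_Costume fitting=22, EF_Principal photography=17, EF_Pickup shots=9) = 22; EF_Editing = 22+11 = 33
Expected project duration μ = 33 days. Critical path: Casting → Set construction → Costume fitting → Editing.

Variance along critical path = 2.778 + 1.778 + 1.778 + 0.111 = 6.444; σ = √6.444 = 2.539 days.
Z = (37 − 33) / 2.539 = 1.576
P(T ≤ 37) = Φ(1.576) ≈ 0.942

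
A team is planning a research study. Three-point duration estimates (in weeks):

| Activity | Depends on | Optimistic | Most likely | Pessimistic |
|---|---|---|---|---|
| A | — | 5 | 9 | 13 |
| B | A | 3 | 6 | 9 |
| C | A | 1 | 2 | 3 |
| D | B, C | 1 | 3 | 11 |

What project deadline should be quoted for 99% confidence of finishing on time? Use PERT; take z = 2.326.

te_A = (5 + 4·9 + 13)/6 = 54/6 = 9; σ²_A = ((13−5)/6)² = 1.778
te_B = (3 + 4·6 + 9)/6 = 36/6 = 6; σ²_B = ((9−3)/6)² = 1.000
te_C = (1 + 4·2 + 3)/6 = 12/6 = 2; σ²_C = ((3−1)/6)² = 0.111
te_D = (1 + 4·3 + 11)/6 = 24/6 = 4; σ²_D = ((11−1)/6)² = 2.778

Forward pass:
ES_A = 0; EF_A = 9
ES_B = 9; EF_B = 9+6 = 15
ES_C = 9; EF_C = 9+2 = 11
ES_D = max(EF_B=15, EF_C=11) = 15; EF_D = 15+4 = 19
Expected project duration μ = 19 weeks. Critical path: A → B → D.

Variance along critical path = 1.778 + 1.000 + 2.778 = 5.556; σ = 2.357 weeks.
D = μ + z·σ = 19 + 2.326·2.357 = 24.5 weeks

24.5 weeks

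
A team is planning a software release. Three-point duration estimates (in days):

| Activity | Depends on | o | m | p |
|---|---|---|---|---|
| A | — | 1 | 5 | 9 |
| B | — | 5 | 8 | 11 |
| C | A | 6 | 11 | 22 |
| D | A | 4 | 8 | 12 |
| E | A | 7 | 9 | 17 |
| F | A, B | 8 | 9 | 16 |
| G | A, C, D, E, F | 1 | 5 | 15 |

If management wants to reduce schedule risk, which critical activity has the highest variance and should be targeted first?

te_A = (1 + 4·5 + 9)/6 = 30/6 = 5; σ²_A = ((9−1)/6)² = 1.778
te_B = (5 + 4·8 + 11)/6 = 48/6 = 8; σ²_B = ((11−5)/6)² = 1.000
te_C = (6 + 4·11 + 22)/6 = 72/6 = 12; σ²_C = ((22−6)/6)² = 7.111
te_D = (4 + 4·8 + 12)/6 = 48/6 = 8; σ²_D = ((12−4)/6)² = 1.778
te_E = (7 + 4·9 + 17)/6 = 60/6 = 10; σ²_E = ((17−7)/6)² = 2.778
te_F = (8 + 4·9 + 16)/6 = 60/6 = 10; σ²_F = ((16−8)/6)² = 1.778
te_G = (1 + 4·5 + 15)/6 = 36/6 = 6; σ²_G = ((15−1)/6)² = 5.444

Forward pass:
ES_A = 0; EF_A = 5
ES_B = 0; EF_B = 8
ES_C = 5; EF_C = 5+12 = 17
ES_D = 5; EF_D = 5+8 = 13
ES_E = 5; EF_E = 5+10 = 15
ES_F = max(EF_A=5, EF_B=8) = 8; EF_F = 8+10 = 18
ES_G = max(EF_A=5, EF_C=17, EF_D=13, EF_E=15, EF_F=18) = 18; EF_G = 18+6 = 24
Expected project duration μ = 24 days. Critical path: B → F → G.

Variances on critical path: σ²_B=1.000, σ²_F=1.778, σ²_G=5.444.
Largest is σ²_G = 5.444.

G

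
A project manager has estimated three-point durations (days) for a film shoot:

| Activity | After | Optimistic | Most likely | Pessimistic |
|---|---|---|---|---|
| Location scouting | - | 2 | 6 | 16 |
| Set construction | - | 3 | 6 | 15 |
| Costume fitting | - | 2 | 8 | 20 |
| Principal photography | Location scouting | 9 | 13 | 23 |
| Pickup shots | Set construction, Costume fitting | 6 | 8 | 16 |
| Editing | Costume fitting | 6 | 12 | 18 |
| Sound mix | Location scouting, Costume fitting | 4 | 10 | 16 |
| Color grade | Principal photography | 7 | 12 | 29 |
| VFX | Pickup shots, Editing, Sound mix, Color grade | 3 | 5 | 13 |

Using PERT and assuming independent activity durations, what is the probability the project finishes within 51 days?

te_Location scouting = (2 + 4·6 + 16)/6 = 42/6 = 7; σ²_Location scouting = ((16−2)/6)² = 5.444
te_Set construction = (3 + 4·6 + 15)/6 = 42/6 = 7; σ²_Set construction = ((15−3)/6)² = 4.000
te_Costume fitting = (2 + 4·8 + 20)/6 = 54/6 = 9; σ²_Costume fitting = ((20−2)/6)² = 9.000
te_Principal photography = (9 + 4·13 + 23)/6 = 84/6 = 14; σ²_Principal photography = ((23−9)/6)² = 5.444
te_Pickup shots = (6 + 4·8 + 16)/6 = 54/6 = 9; σ²_Pickup shots = ((16−6)/6)² = 2.778
te_Editing = (6 + 4·12 + 18)/6 = 72/6 = 12; σ²_Editing = ((18−6)/6)² = 4.000
te_Sound mix = (4 + 4·10 + 16)/6 = 60/6 = 10; σ²_Sound mix = ((16−4)/6)² = 4.000
te_Color grade = (7 + 4·12 + 29)/6 = 84/6 = 14; σ²_Color grade = ((29−7)/6)² = 13.444
te_VFX = (3 + 4·5 + 13)/6 = 36/6 = 6; σ²_VFX = ((13−3)/6)² = 2.778

Forward pass:
ES_Location scouting = 0; EF_Location scouting = 7
ES_Set construction = 0; EF_Set construction = 7
ES_Costume fitting = 0; EF_Costume fitting = 9
ES_Principal photography = 7; EF_Principal photography = 7+14 = 21
ES_Pickup shots = max(EF_Set construction=7, EF_Costume fitting=9) = 9; EF_Pickup shots = 9+9 = 18
ES_Editing = 9; EF_Editing = 9+12 = 21
ES_Sound mix = max(EF_Location scouting=7, EF_Costume fitting=9) = 9; EF_Sound mix = 9+10 = 19
ES_Color grade = 21; EF_Color grade = 21+14 = 35
ES_VFX = max(EF_Pickup shots=18, EF_Editing=21, EF_Sound mix=19, EF_Color grade=35) = 35; EF_VFX = 35+6 = 41
Expected project duration μ = 41 days. Critical path: Location scouting → Principal photography → Color grade → VFX.

Variance along critical path = 5.444 + 5.444 + 13.444 + 2.778 = 27.111; σ = √27.111 = 5.207 days.
Z = (51 − 41) / 5.207 = 1.921
P(T ≤ 51) = Φ(1.921) ≈ 0.973

0.973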